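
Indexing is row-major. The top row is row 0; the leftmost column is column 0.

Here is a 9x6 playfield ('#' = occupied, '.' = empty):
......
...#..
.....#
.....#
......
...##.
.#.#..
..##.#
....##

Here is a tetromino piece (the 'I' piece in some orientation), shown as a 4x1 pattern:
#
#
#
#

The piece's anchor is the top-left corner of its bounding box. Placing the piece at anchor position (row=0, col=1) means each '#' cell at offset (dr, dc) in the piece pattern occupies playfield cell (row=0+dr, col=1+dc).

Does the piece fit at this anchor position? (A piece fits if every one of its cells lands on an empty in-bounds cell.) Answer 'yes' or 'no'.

Answer: yes

Derivation:
Check each piece cell at anchor (0, 1):
  offset (0,0) -> (0,1): empty -> OK
  offset (1,0) -> (1,1): empty -> OK
  offset (2,0) -> (2,1): empty -> OK
  offset (3,0) -> (3,1): empty -> OK
All cells valid: yes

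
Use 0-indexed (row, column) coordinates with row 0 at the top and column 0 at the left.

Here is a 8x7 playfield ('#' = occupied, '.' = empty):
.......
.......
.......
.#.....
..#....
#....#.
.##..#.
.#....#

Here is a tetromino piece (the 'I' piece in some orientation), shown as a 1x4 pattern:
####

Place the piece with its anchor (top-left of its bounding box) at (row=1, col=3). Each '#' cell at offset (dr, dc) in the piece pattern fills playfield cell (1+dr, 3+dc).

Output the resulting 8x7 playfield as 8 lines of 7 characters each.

Fill (1+0,3+0) = (1,3)
Fill (1+0,3+1) = (1,4)
Fill (1+0,3+2) = (1,5)
Fill (1+0,3+3) = (1,6)

Answer: .......
...####
.......
.#.....
..#....
#....#.
.##..#.
.#....#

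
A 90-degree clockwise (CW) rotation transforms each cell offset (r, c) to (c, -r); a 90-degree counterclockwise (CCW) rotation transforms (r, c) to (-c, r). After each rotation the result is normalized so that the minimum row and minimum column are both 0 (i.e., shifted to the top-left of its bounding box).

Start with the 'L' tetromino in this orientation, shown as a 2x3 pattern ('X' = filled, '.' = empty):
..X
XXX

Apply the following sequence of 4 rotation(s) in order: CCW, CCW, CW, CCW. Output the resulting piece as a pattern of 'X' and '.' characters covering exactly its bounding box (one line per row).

Answer: XXX
X..

Derivation:
Start:
..X
XXX
After rotation 1 (CCW):
XX
.X
.X
After rotation 2 (CCW):
XXX
X..
After rotation 3 (CW):
XX
.X
.X
After rotation 4 (CCW):
XXX
X..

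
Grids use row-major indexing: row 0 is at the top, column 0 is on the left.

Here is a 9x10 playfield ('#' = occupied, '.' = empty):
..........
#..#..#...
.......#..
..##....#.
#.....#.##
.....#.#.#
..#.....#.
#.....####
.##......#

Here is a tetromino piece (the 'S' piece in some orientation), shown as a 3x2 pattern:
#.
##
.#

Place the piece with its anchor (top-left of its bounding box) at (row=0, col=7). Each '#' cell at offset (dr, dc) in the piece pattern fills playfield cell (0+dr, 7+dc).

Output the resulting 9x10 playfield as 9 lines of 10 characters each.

Fill (0+0,7+0) = (0,7)
Fill (0+1,7+0) = (1,7)
Fill (0+1,7+1) = (1,8)
Fill (0+2,7+1) = (2,8)

Answer: .......#..
#..#..###.
.......##.
..##....#.
#.....#.##
.....#.#.#
..#.....#.
#.....####
.##......#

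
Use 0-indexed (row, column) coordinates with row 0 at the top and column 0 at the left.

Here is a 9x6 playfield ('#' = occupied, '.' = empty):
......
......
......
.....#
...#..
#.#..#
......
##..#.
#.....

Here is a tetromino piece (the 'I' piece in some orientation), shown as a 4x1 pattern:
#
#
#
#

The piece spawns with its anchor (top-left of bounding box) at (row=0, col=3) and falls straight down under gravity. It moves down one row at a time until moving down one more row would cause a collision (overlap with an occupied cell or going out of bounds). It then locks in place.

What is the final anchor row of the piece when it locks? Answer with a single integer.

Spawn at (row=0, col=3). Try each row:
  row 0: fits
  row 1: blocked -> lock at row 0

Answer: 0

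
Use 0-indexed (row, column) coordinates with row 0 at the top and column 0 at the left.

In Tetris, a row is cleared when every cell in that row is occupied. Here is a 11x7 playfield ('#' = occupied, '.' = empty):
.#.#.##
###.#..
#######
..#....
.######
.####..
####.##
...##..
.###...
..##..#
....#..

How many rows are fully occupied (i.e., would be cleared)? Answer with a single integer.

Answer: 1

Derivation:
Check each row:
  row 0: 3 empty cells -> not full
  row 1: 3 empty cells -> not full
  row 2: 0 empty cells -> FULL (clear)
  row 3: 6 empty cells -> not full
  row 4: 1 empty cell -> not full
  row 5: 3 empty cells -> not full
  row 6: 1 empty cell -> not full
  row 7: 5 empty cells -> not full
  row 8: 4 empty cells -> not full
  row 9: 4 empty cells -> not full
  row 10: 6 empty cells -> not full
Total rows cleared: 1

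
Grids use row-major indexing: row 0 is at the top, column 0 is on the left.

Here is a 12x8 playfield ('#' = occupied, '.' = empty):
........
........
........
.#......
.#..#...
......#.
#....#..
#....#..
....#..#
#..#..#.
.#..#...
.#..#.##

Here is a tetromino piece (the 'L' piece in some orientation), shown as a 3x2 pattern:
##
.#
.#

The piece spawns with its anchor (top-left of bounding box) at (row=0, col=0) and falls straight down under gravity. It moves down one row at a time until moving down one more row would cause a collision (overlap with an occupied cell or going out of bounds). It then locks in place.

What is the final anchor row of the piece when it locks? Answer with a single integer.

Spawn at (row=0, col=0). Try each row:
  row 0: fits
  row 1: blocked -> lock at row 0

Answer: 0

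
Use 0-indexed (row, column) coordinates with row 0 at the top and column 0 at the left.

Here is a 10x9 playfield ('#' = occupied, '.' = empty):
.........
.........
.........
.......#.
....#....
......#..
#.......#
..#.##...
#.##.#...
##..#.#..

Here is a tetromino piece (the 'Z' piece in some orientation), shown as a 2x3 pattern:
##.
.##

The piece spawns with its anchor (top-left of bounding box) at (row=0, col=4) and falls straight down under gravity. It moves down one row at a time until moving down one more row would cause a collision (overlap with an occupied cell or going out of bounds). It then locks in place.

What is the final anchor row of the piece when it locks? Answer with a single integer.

Spawn at (row=0, col=4). Try each row:
  row 0: fits
  row 1: fits
  row 2: fits
  row 3: fits
  row 4: blocked -> lock at row 3

Answer: 3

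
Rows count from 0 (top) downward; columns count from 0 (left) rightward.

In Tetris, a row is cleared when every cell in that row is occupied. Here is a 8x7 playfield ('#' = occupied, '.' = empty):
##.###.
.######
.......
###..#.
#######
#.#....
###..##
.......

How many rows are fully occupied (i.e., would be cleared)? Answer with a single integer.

Answer: 1

Derivation:
Check each row:
  row 0: 2 empty cells -> not full
  row 1: 1 empty cell -> not full
  row 2: 7 empty cells -> not full
  row 3: 3 empty cells -> not full
  row 4: 0 empty cells -> FULL (clear)
  row 5: 5 empty cells -> not full
  row 6: 2 empty cells -> not full
  row 7: 7 empty cells -> not full
Total rows cleared: 1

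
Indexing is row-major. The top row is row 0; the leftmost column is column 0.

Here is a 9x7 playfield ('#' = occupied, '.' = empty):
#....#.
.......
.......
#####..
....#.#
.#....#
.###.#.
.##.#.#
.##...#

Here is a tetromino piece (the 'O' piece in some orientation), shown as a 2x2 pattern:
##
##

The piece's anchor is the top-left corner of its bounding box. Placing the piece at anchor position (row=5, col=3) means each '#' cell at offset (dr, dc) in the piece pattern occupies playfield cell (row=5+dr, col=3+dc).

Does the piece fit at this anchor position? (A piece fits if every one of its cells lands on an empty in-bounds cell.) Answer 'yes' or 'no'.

Check each piece cell at anchor (5, 3):
  offset (0,0) -> (5,3): empty -> OK
  offset (0,1) -> (5,4): empty -> OK
  offset (1,0) -> (6,3): occupied ('#') -> FAIL
  offset (1,1) -> (6,4): empty -> OK
All cells valid: no

Answer: no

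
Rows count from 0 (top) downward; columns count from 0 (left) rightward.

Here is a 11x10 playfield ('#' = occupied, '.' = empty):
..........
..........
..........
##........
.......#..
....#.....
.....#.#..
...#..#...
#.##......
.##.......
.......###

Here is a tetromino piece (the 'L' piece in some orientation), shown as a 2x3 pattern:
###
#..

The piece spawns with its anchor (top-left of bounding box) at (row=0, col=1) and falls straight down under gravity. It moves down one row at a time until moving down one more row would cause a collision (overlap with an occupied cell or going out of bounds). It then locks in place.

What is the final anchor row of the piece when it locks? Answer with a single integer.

Answer: 1

Derivation:
Spawn at (row=0, col=1). Try each row:
  row 0: fits
  row 1: fits
  row 2: blocked -> lock at row 1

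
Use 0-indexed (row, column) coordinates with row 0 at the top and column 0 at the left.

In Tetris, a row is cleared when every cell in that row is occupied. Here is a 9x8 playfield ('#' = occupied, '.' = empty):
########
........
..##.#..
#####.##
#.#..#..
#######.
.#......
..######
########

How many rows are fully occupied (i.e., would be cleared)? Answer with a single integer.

Check each row:
  row 0: 0 empty cells -> FULL (clear)
  row 1: 8 empty cells -> not full
  row 2: 5 empty cells -> not full
  row 3: 1 empty cell -> not full
  row 4: 5 empty cells -> not full
  row 5: 1 empty cell -> not full
  row 6: 7 empty cells -> not full
  row 7: 2 empty cells -> not full
  row 8: 0 empty cells -> FULL (clear)
Total rows cleared: 2

Answer: 2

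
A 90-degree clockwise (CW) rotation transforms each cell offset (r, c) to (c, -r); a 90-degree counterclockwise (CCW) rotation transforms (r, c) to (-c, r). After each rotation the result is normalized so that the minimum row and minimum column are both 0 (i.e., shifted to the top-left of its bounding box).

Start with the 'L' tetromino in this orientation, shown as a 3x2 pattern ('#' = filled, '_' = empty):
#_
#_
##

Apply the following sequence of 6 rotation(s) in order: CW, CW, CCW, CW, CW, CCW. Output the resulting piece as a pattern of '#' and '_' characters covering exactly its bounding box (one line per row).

Start:
#_
#_
##
After rotation 1 (CW):
###
#__
After rotation 2 (CW):
##
_#
_#
After rotation 3 (CCW):
###
#__
After rotation 4 (CW):
##
_#
_#
After rotation 5 (CW):
__#
###
After rotation 6 (CCW):
##
_#
_#

Answer: ##
_#
_#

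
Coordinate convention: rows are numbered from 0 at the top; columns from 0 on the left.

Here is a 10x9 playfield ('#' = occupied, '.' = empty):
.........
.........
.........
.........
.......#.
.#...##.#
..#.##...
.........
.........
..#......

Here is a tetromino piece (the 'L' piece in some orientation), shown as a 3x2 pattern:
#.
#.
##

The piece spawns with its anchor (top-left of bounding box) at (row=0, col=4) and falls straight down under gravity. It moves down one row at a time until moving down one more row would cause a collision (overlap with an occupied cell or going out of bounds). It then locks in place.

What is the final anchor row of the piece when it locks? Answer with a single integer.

Answer: 2

Derivation:
Spawn at (row=0, col=4). Try each row:
  row 0: fits
  row 1: fits
  row 2: fits
  row 3: blocked -> lock at row 2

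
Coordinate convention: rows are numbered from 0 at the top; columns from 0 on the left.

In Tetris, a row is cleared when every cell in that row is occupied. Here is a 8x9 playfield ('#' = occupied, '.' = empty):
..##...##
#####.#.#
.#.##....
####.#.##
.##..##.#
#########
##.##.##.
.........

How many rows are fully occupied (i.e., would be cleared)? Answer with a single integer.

Answer: 1

Derivation:
Check each row:
  row 0: 5 empty cells -> not full
  row 1: 2 empty cells -> not full
  row 2: 6 empty cells -> not full
  row 3: 2 empty cells -> not full
  row 4: 4 empty cells -> not full
  row 5: 0 empty cells -> FULL (clear)
  row 6: 3 empty cells -> not full
  row 7: 9 empty cells -> not full
Total rows cleared: 1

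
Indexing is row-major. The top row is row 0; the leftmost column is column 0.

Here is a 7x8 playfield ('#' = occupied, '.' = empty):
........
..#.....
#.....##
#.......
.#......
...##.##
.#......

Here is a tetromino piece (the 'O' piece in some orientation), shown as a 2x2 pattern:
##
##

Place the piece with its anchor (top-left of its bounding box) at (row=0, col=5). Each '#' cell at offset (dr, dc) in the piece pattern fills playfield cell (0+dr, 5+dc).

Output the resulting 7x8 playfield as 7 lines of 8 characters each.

Fill (0+0,5+0) = (0,5)
Fill (0+0,5+1) = (0,6)
Fill (0+1,5+0) = (1,5)
Fill (0+1,5+1) = (1,6)

Answer: .....##.
..#..##.
#.....##
#.......
.#......
...##.##
.#......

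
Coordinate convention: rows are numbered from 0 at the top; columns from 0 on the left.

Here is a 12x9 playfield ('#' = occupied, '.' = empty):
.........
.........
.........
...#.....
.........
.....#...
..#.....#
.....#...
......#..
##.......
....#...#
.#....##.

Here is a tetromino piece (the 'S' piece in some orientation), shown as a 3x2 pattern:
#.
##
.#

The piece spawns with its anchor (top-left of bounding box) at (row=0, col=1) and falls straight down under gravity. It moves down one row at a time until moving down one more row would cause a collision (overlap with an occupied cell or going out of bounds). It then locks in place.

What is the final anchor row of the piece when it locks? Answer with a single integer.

Spawn at (row=0, col=1). Try each row:
  row 0: fits
  row 1: fits
  row 2: fits
  row 3: fits
  row 4: blocked -> lock at row 3

Answer: 3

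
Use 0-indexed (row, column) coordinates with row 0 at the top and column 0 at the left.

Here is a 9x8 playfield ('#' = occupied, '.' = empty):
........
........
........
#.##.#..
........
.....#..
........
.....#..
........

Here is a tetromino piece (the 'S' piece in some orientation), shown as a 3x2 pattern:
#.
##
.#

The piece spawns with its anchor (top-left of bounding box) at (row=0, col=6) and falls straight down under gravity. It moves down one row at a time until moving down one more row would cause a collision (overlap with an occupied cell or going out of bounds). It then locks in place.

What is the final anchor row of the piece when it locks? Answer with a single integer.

Answer: 6

Derivation:
Spawn at (row=0, col=6). Try each row:
  row 0: fits
  row 1: fits
  row 2: fits
  row 3: fits
  row 4: fits
  row 5: fits
  row 6: fits
  row 7: blocked -> lock at row 6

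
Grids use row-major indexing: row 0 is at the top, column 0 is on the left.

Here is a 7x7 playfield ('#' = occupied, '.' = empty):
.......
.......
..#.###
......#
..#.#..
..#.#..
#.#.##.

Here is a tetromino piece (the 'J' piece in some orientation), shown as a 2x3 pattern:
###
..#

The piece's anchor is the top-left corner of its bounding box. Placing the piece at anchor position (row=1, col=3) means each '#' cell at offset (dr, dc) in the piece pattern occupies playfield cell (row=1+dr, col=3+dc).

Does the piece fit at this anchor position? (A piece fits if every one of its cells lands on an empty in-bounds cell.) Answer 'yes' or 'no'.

Check each piece cell at anchor (1, 3):
  offset (0,0) -> (1,3): empty -> OK
  offset (0,1) -> (1,4): empty -> OK
  offset (0,2) -> (1,5): empty -> OK
  offset (1,2) -> (2,5): occupied ('#') -> FAIL
All cells valid: no

Answer: no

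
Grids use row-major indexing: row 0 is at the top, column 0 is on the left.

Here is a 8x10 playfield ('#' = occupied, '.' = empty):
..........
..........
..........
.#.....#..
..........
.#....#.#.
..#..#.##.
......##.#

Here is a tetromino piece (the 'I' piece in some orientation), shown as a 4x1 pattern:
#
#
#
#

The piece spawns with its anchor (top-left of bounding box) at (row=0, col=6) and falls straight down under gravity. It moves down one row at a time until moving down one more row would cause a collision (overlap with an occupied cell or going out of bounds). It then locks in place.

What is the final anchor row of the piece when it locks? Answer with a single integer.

Spawn at (row=0, col=6). Try each row:
  row 0: fits
  row 1: fits
  row 2: blocked -> lock at row 1

Answer: 1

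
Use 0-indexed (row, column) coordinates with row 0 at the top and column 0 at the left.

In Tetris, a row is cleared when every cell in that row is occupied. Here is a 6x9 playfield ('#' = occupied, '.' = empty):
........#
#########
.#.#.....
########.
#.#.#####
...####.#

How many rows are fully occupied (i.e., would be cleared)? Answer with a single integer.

Check each row:
  row 0: 8 empty cells -> not full
  row 1: 0 empty cells -> FULL (clear)
  row 2: 7 empty cells -> not full
  row 3: 1 empty cell -> not full
  row 4: 2 empty cells -> not full
  row 5: 4 empty cells -> not full
Total rows cleared: 1

Answer: 1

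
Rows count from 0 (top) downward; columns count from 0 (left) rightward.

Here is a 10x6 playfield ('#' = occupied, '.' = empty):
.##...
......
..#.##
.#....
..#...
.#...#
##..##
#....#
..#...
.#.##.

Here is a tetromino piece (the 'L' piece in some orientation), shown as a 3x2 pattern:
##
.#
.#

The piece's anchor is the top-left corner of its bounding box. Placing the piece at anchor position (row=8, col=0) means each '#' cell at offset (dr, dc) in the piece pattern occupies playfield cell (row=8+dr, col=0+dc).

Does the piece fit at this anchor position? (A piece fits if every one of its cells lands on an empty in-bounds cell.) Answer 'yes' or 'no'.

Answer: no

Derivation:
Check each piece cell at anchor (8, 0):
  offset (0,0) -> (8,0): empty -> OK
  offset (0,1) -> (8,1): empty -> OK
  offset (1,1) -> (9,1): occupied ('#') -> FAIL
  offset (2,1) -> (10,1): out of bounds -> FAIL
All cells valid: no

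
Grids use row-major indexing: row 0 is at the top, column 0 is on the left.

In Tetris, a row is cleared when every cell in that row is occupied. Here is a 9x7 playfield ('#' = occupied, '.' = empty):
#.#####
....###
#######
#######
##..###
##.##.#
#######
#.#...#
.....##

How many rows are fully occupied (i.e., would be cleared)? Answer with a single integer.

Check each row:
  row 0: 1 empty cell -> not full
  row 1: 4 empty cells -> not full
  row 2: 0 empty cells -> FULL (clear)
  row 3: 0 empty cells -> FULL (clear)
  row 4: 2 empty cells -> not full
  row 5: 2 empty cells -> not full
  row 6: 0 empty cells -> FULL (clear)
  row 7: 4 empty cells -> not full
  row 8: 5 empty cells -> not full
Total rows cleared: 3

Answer: 3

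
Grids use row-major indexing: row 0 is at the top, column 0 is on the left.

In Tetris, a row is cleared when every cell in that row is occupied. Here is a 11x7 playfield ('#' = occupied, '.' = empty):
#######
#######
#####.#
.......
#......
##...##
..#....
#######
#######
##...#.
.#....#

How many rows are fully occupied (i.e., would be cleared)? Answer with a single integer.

Check each row:
  row 0: 0 empty cells -> FULL (clear)
  row 1: 0 empty cells -> FULL (clear)
  row 2: 1 empty cell -> not full
  row 3: 7 empty cells -> not full
  row 4: 6 empty cells -> not full
  row 5: 3 empty cells -> not full
  row 6: 6 empty cells -> not full
  row 7: 0 empty cells -> FULL (clear)
  row 8: 0 empty cells -> FULL (clear)
  row 9: 4 empty cells -> not full
  row 10: 5 empty cells -> not full
Total rows cleared: 4

Answer: 4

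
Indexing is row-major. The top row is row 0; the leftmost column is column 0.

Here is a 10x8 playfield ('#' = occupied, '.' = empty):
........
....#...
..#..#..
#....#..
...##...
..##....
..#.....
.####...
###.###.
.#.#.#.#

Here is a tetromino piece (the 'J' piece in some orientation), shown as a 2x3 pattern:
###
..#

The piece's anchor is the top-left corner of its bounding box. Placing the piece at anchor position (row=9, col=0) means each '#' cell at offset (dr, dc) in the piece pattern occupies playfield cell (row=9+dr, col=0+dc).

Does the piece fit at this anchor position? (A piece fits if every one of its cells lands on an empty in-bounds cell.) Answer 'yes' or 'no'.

Check each piece cell at anchor (9, 0):
  offset (0,0) -> (9,0): empty -> OK
  offset (0,1) -> (9,1): occupied ('#') -> FAIL
  offset (0,2) -> (9,2): empty -> OK
  offset (1,2) -> (10,2): out of bounds -> FAIL
All cells valid: no

Answer: no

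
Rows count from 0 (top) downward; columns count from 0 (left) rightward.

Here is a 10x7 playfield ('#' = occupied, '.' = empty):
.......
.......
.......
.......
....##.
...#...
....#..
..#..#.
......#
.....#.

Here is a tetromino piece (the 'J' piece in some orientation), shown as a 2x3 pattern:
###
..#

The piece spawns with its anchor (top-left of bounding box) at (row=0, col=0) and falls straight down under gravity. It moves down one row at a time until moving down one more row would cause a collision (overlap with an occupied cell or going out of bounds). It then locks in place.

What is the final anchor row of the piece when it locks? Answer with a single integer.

Spawn at (row=0, col=0). Try each row:
  row 0: fits
  row 1: fits
  row 2: fits
  row 3: fits
  row 4: fits
  row 5: fits
  row 6: blocked -> lock at row 5

Answer: 5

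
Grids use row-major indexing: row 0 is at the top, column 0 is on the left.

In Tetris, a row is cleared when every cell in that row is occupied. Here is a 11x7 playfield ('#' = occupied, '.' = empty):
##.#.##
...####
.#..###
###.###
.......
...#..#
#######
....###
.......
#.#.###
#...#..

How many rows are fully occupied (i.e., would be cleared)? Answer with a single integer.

Check each row:
  row 0: 2 empty cells -> not full
  row 1: 3 empty cells -> not full
  row 2: 3 empty cells -> not full
  row 3: 1 empty cell -> not full
  row 4: 7 empty cells -> not full
  row 5: 5 empty cells -> not full
  row 6: 0 empty cells -> FULL (clear)
  row 7: 4 empty cells -> not full
  row 8: 7 empty cells -> not full
  row 9: 2 empty cells -> not full
  row 10: 5 empty cells -> not full
Total rows cleared: 1

Answer: 1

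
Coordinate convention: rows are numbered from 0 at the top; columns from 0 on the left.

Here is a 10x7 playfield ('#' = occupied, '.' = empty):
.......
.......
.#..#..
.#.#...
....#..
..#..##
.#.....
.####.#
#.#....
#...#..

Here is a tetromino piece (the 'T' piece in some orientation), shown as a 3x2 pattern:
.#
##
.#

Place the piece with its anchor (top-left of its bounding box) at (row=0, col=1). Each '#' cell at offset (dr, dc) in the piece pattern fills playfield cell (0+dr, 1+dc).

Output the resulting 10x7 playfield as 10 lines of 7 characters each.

Fill (0+0,1+1) = (0,2)
Fill (0+1,1+0) = (1,1)
Fill (0+1,1+1) = (1,2)
Fill (0+2,1+1) = (2,2)

Answer: ..#....
.##....
.##.#..
.#.#...
....#..
..#..##
.#.....
.####.#
#.#....
#...#..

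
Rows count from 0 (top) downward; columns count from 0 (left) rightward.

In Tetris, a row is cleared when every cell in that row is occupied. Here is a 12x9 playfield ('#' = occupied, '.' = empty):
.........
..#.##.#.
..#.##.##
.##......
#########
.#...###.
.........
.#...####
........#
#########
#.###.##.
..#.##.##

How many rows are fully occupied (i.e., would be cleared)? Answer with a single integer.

Check each row:
  row 0: 9 empty cells -> not full
  row 1: 5 empty cells -> not full
  row 2: 4 empty cells -> not full
  row 3: 7 empty cells -> not full
  row 4: 0 empty cells -> FULL (clear)
  row 5: 5 empty cells -> not full
  row 6: 9 empty cells -> not full
  row 7: 4 empty cells -> not full
  row 8: 8 empty cells -> not full
  row 9: 0 empty cells -> FULL (clear)
  row 10: 3 empty cells -> not full
  row 11: 4 empty cells -> not full
Total rows cleared: 2

Answer: 2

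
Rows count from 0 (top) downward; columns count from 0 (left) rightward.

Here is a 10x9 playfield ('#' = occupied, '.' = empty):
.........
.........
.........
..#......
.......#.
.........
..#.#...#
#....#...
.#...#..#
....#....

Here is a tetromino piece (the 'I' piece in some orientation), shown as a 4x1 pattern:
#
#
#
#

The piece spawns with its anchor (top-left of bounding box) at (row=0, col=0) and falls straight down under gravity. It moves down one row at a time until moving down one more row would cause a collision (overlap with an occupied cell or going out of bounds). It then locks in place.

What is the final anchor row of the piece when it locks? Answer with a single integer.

Answer: 3

Derivation:
Spawn at (row=0, col=0). Try each row:
  row 0: fits
  row 1: fits
  row 2: fits
  row 3: fits
  row 4: blocked -> lock at row 3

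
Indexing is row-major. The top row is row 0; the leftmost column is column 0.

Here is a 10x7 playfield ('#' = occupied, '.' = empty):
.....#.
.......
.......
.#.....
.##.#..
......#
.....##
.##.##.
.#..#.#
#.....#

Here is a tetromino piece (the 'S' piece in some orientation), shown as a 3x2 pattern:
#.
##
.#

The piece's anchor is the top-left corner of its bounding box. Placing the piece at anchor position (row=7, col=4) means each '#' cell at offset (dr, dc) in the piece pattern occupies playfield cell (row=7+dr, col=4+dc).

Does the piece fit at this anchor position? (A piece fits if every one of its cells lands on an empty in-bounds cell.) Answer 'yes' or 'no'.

Check each piece cell at anchor (7, 4):
  offset (0,0) -> (7,4): occupied ('#') -> FAIL
  offset (1,0) -> (8,4): occupied ('#') -> FAIL
  offset (1,1) -> (8,5): empty -> OK
  offset (2,1) -> (9,5): empty -> OK
All cells valid: no

Answer: no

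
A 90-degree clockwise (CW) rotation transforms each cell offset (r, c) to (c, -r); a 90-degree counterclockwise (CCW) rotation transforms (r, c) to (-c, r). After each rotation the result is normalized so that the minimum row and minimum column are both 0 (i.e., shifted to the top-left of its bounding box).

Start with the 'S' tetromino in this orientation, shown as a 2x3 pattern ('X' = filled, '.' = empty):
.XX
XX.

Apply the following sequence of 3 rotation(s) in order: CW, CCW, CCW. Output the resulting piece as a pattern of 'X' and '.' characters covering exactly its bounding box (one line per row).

Start:
.XX
XX.
After rotation 1 (CW):
X.
XX
.X
After rotation 2 (CCW):
.XX
XX.
After rotation 3 (CCW):
X.
XX
.X

Answer: X.
XX
.X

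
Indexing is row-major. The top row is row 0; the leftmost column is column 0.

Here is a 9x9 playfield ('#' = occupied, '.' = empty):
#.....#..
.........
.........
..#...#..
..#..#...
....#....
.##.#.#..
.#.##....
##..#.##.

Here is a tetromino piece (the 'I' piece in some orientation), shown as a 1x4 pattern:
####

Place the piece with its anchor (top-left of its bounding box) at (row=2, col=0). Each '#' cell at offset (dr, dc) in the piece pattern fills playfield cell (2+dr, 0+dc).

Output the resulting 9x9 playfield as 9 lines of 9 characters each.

Fill (2+0,0+0) = (2,0)
Fill (2+0,0+1) = (2,1)
Fill (2+0,0+2) = (2,2)
Fill (2+0,0+3) = (2,3)

Answer: #.....#..
.........
####.....
..#...#..
..#..#...
....#....
.##.#.#..
.#.##....
##..#.##.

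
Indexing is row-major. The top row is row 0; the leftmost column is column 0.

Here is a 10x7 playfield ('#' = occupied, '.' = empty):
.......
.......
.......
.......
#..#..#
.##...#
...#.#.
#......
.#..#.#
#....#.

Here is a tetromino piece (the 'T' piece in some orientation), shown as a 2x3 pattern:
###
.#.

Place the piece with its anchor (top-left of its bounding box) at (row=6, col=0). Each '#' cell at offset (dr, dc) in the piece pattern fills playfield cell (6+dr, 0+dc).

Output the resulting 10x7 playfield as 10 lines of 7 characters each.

Fill (6+0,0+0) = (6,0)
Fill (6+0,0+1) = (6,1)
Fill (6+0,0+2) = (6,2)
Fill (6+1,0+1) = (7,1)

Answer: .......
.......
.......
.......
#..#..#
.##...#
####.#.
##.....
.#..#.#
#....#.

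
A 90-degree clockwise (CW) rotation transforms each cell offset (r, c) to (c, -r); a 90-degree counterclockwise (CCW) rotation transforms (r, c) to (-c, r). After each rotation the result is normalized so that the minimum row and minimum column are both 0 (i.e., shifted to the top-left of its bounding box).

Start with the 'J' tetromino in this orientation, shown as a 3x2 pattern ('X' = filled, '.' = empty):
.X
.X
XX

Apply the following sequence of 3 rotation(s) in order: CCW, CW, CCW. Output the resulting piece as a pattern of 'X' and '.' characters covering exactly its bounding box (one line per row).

Start:
.X
.X
XX
After rotation 1 (CCW):
XXX
..X
After rotation 2 (CW):
.X
.X
XX
After rotation 3 (CCW):
XXX
..X

Answer: XXX
..X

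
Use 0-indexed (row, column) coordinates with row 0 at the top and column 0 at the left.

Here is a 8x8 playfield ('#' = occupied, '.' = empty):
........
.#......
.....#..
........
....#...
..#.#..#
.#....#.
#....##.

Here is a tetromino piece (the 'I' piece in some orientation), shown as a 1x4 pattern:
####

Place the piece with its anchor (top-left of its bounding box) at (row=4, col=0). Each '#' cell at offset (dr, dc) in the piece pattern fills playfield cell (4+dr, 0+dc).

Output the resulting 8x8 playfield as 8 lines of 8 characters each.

Fill (4+0,0+0) = (4,0)
Fill (4+0,0+1) = (4,1)
Fill (4+0,0+2) = (4,2)
Fill (4+0,0+3) = (4,3)

Answer: ........
.#......
.....#..
........
#####...
..#.#..#
.#....#.
#....##.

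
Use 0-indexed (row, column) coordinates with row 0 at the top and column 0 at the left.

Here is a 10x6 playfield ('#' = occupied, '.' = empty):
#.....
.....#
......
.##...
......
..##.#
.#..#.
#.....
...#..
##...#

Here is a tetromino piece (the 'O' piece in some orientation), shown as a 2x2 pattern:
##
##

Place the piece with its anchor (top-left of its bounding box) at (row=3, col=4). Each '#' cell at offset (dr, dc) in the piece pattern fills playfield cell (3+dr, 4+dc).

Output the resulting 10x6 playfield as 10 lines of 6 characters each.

Fill (3+0,4+0) = (3,4)
Fill (3+0,4+1) = (3,5)
Fill (3+1,4+0) = (4,4)
Fill (3+1,4+1) = (4,5)

Answer: #.....
.....#
......
.##.##
....##
..##.#
.#..#.
#.....
...#..
##...#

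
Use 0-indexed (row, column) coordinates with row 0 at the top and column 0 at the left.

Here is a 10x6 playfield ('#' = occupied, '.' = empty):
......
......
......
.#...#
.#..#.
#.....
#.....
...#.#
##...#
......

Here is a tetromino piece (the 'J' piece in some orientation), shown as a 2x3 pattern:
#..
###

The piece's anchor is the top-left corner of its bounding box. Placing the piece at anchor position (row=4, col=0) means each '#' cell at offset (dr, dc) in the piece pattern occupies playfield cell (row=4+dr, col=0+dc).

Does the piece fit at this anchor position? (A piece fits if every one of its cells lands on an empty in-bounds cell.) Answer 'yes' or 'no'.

Answer: no

Derivation:
Check each piece cell at anchor (4, 0):
  offset (0,0) -> (4,0): empty -> OK
  offset (1,0) -> (5,0): occupied ('#') -> FAIL
  offset (1,1) -> (5,1): empty -> OK
  offset (1,2) -> (5,2): empty -> OK
All cells valid: no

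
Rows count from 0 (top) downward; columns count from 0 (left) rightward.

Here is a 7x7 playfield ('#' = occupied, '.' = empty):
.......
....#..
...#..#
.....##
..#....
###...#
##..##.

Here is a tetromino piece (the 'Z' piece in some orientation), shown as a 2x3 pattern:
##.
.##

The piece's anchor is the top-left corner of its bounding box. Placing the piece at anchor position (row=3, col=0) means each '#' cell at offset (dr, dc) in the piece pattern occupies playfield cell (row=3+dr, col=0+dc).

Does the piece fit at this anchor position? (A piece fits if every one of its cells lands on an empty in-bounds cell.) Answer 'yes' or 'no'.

Check each piece cell at anchor (3, 0):
  offset (0,0) -> (3,0): empty -> OK
  offset (0,1) -> (3,1): empty -> OK
  offset (1,1) -> (4,1): empty -> OK
  offset (1,2) -> (4,2): occupied ('#') -> FAIL
All cells valid: no

Answer: no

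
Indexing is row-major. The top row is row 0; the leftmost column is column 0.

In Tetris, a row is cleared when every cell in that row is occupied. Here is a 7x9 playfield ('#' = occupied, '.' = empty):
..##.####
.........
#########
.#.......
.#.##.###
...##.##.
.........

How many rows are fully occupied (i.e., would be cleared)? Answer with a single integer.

Answer: 1

Derivation:
Check each row:
  row 0: 3 empty cells -> not full
  row 1: 9 empty cells -> not full
  row 2: 0 empty cells -> FULL (clear)
  row 3: 8 empty cells -> not full
  row 4: 3 empty cells -> not full
  row 5: 5 empty cells -> not full
  row 6: 9 empty cells -> not full
Total rows cleared: 1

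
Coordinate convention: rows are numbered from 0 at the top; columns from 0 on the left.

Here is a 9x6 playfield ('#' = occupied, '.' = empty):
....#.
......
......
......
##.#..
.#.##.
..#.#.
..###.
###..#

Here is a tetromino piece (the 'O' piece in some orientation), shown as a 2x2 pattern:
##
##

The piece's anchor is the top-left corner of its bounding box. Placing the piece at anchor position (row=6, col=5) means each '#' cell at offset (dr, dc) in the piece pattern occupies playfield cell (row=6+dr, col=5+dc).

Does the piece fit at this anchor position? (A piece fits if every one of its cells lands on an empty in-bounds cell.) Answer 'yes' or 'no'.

Answer: no

Derivation:
Check each piece cell at anchor (6, 5):
  offset (0,0) -> (6,5): empty -> OK
  offset (0,1) -> (6,6): out of bounds -> FAIL
  offset (1,0) -> (7,5): empty -> OK
  offset (1,1) -> (7,6): out of bounds -> FAIL
All cells valid: no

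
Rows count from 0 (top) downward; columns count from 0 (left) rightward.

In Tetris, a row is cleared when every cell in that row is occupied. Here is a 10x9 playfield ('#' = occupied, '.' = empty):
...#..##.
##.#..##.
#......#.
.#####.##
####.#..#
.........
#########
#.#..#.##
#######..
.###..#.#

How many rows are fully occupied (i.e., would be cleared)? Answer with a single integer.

Check each row:
  row 0: 6 empty cells -> not full
  row 1: 4 empty cells -> not full
  row 2: 7 empty cells -> not full
  row 3: 2 empty cells -> not full
  row 4: 3 empty cells -> not full
  row 5: 9 empty cells -> not full
  row 6: 0 empty cells -> FULL (clear)
  row 7: 4 empty cells -> not full
  row 8: 2 empty cells -> not full
  row 9: 4 empty cells -> not full
Total rows cleared: 1

Answer: 1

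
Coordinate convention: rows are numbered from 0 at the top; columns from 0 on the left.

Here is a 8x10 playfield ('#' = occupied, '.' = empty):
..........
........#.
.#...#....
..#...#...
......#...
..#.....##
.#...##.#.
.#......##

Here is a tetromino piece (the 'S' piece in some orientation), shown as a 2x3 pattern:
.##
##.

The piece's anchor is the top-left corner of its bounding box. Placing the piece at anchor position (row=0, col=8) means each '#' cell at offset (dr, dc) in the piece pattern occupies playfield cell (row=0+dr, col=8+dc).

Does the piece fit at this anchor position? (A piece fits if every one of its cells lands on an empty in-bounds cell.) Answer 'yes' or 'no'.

Check each piece cell at anchor (0, 8):
  offset (0,1) -> (0,9): empty -> OK
  offset (0,2) -> (0,10): out of bounds -> FAIL
  offset (1,0) -> (1,8): occupied ('#') -> FAIL
  offset (1,1) -> (1,9): empty -> OK
All cells valid: no

Answer: no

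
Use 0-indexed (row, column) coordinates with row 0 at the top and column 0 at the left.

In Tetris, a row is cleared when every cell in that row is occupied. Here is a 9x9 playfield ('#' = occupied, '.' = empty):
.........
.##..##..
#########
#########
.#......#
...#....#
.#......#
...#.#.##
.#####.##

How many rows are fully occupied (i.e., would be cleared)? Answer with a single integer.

Check each row:
  row 0: 9 empty cells -> not full
  row 1: 5 empty cells -> not full
  row 2: 0 empty cells -> FULL (clear)
  row 3: 0 empty cells -> FULL (clear)
  row 4: 7 empty cells -> not full
  row 5: 7 empty cells -> not full
  row 6: 7 empty cells -> not full
  row 7: 5 empty cells -> not full
  row 8: 2 empty cells -> not full
Total rows cleared: 2

Answer: 2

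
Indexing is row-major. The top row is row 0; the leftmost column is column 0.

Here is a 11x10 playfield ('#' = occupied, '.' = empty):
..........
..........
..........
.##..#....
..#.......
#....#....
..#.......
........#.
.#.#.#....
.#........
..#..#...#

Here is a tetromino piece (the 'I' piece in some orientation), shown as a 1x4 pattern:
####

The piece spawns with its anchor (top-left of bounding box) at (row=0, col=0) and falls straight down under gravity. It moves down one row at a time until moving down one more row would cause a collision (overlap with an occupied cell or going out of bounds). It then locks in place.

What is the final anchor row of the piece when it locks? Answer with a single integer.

Spawn at (row=0, col=0). Try each row:
  row 0: fits
  row 1: fits
  row 2: fits
  row 3: blocked -> lock at row 2

Answer: 2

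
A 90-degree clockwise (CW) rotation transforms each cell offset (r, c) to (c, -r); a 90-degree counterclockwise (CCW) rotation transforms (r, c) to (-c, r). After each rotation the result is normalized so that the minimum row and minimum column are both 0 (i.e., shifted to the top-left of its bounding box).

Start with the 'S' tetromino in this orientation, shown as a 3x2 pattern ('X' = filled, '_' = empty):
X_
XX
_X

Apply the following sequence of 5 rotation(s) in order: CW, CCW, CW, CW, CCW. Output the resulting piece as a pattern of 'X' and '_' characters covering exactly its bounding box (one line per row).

Answer: _XX
XX_

Derivation:
Start:
X_
XX
_X
After rotation 1 (CW):
_XX
XX_
After rotation 2 (CCW):
X_
XX
_X
After rotation 3 (CW):
_XX
XX_
After rotation 4 (CW):
X_
XX
_X
After rotation 5 (CCW):
_XX
XX_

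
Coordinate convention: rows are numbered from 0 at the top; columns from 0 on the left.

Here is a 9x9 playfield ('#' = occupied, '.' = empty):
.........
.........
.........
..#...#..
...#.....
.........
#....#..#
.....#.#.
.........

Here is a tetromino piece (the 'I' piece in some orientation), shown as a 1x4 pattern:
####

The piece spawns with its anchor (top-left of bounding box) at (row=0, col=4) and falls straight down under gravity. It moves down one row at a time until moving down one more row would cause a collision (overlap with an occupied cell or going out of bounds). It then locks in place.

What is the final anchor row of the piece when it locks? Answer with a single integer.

Answer: 2

Derivation:
Spawn at (row=0, col=4). Try each row:
  row 0: fits
  row 1: fits
  row 2: fits
  row 3: blocked -> lock at row 2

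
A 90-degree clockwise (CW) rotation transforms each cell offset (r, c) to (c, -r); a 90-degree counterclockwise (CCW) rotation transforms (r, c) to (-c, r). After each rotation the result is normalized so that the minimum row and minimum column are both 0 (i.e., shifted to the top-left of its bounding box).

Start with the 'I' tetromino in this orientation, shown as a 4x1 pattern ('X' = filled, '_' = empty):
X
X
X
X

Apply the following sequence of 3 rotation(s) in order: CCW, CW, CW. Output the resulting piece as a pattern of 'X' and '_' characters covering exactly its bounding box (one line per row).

Answer: XXXX

Derivation:
Start:
X
X
X
X
After rotation 1 (CCW):
XXXX
After rotation 2 (CW):
X
X
X
X
After rotation 3 (CW):
XXXX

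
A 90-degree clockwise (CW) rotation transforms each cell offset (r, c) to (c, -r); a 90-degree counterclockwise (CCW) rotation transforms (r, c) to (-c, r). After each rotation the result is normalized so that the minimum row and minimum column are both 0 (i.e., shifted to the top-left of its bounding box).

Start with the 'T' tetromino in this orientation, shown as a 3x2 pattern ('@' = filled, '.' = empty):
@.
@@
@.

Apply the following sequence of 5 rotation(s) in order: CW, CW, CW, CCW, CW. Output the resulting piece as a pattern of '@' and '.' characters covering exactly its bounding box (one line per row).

Start:
@.
@@
@.
After rotation 1 (CW):
@@@
.@.
After rotation 2 (CW):
.@
@@
.@
After rotation 3 (CW):
.@.
@@@
After rotation 4 (CCW):
.@
@@
.@
After rotation 5 (CW):
.@.
@@@

Answer: .@.
@@@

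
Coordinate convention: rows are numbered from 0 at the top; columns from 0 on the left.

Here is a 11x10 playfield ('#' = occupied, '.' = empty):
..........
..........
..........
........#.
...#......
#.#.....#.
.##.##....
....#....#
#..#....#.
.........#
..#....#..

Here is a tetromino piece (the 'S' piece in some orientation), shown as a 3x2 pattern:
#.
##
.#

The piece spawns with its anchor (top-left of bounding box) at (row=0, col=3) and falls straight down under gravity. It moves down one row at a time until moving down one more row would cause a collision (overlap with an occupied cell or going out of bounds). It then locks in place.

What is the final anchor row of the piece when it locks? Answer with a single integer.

Spawn at (row=0, col=3). Try each row:
  row 0: fits
  row 1: fits
  row 2: fits
  row 3: blocked -> lock at row 2

Answer: 2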